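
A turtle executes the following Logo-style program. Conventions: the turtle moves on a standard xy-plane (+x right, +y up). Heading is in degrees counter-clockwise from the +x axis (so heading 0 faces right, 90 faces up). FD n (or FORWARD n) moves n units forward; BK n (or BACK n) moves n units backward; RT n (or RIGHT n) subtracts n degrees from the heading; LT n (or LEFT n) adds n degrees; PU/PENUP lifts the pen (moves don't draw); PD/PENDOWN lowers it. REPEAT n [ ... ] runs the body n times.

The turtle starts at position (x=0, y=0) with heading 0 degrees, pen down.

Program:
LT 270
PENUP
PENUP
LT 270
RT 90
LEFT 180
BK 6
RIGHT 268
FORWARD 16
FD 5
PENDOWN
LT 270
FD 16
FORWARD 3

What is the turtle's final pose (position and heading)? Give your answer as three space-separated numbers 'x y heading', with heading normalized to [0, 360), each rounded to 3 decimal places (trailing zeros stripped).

Answer: 21.65 -12.256 272

Derivation:
Executing turtle program step by step:
Start: pos=(0,0), heading=0, pen down
LT 270: heading 0 -> 270
PU: pen up
PU: pen up
LT 270: heading 270 -> 180
RT 90: heading 180 -> 90
LT 180: heading 90 -> 270
BK 6: (0,0) -> (0,6) [heading=270, move]
RT 268: heading 270 -> 2
FD 16: (0,6) -> (15.99,6.558) [heading=2, move]
FD 5: (15.99,6.558) -> (20.987,6.733) [heading=2, move]
PD: pen down
LT 270: heading 2 -> 272
FD 16: (20.987,6.733) -> (21.546,-9.257) [heading=272, draw]
FD 3: (21.546,-9.257) -> (21.65,-12.256) [heading=272, draw]
Final: pos=(21.65,-12.256), heading=272, 2 segment(s) drawn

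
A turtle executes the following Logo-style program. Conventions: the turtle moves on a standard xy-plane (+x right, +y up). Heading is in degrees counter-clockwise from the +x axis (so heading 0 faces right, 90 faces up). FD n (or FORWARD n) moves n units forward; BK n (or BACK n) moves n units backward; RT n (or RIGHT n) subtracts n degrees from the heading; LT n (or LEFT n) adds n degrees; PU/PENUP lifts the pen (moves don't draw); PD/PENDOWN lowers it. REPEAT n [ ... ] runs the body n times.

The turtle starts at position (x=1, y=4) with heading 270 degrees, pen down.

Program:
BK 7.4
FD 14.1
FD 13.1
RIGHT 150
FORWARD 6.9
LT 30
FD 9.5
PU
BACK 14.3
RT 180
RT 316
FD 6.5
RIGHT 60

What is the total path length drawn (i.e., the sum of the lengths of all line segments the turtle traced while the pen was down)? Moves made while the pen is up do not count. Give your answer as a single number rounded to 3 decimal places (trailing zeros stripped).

Answer: 51

Derivation:
Executing turtle program step by step:
Start: pos=(1,4), heading=270, pen down
BK 7.4: (1,4) -> (1,11.4) [heading=270, draw]
FD 14.1: (1,11.4) -> (1,-2.7) [heading=270, draw]
FD 13.1: (1,-2.7) -> (1,-15.8) [heading=270, draw]
RT 150: heading 270 -> 120
FD 6.9: (1,-15.8) -> (-2.45,-9.824) [heading=120, draw]
LT 30: heading 120 -> 150
FD 9.5: (-2.45,-9.824) -> (-10.677,-5.074) [heading=150, draw]
PU: pen up
BK 14.3: (-10.677,-5.074) -> (1.707,-12.224) [heading=150, move]
RT 180: heading 150 -> 330
RT 316: heading 330 -> 14
FD 6.5: (1.707,-12.224) -> (8.014,-10.652) [heading=14, move]
RT 60: heading 14 -> 314
Final: pos=(8.014,-10.652), heading=314, 5 segment(s) drawn

Segment lengths:
  seg 1: (1,4) -> (1,11.4), length = 7.4
  seg 2: (1,11.4) -> (1,-2.7), length = 14.1
  seg 3: (1,-2.7) -> (1,-15.8), length = 13.1
  seg 4: (1,-15.8) -> (-2.45,-9.824), length = 6.9
  seg 5: (-2.45,-9.824) -> (-10.677,-5.074), length = 9.5
Total = 51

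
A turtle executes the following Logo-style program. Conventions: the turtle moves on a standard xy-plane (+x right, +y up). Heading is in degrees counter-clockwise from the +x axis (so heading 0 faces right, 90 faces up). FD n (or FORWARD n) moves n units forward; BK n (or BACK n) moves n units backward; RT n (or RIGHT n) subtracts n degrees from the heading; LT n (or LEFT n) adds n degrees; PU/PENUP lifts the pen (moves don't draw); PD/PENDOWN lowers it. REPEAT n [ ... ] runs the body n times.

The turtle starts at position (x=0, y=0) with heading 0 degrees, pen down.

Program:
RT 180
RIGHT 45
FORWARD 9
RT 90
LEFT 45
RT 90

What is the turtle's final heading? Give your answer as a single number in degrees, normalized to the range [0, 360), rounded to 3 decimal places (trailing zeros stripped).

Executing turtle program step by step:
Start: pos=(0,0), heading=0, pen down
RT 180: heading 0 -> 180
RT 45: heading 180 -> 135
FD 9: (0,0) -> (-6.364,6.364) [heading=135, draw]
RT 90: heading 135 -> 45
LT 45: heading 45 -> 90
RT 90: heading 90 -> 0
Final: pos=(-6.364,6.364), heading=0, 1 segment(s) drawn

Answer: 0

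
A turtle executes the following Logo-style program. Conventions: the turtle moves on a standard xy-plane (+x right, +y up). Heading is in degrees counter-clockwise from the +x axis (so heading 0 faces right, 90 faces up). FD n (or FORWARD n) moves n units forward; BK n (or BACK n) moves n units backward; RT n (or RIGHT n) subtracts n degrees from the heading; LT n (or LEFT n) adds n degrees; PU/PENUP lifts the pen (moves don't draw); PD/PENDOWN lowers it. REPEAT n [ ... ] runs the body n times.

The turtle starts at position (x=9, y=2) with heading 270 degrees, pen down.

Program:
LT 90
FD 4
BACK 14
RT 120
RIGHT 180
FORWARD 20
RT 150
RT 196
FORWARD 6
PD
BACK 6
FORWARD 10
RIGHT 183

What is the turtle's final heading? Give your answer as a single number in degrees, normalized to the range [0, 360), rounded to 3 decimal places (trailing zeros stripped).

Answer: 251

Derivation:
Executing turtle program step by step:
Start: pos=(9,2), heading=270, pen down
LT 90: heading 270 -> 0
FD 4: (9,2) -> (13,2) [heading=0, draw]
BK 14: (13,2) -> (-1,2) [heading=0, draw]
RT 120: heading 0 -> 240
RT 180: heading 240 -> 60
FD 20: (-1,2) -> (9,19.321) [heading=60, draw]
RT 150: heading 60 -> 270
RT 196: heading 270 -> 74
FD 6: (9,19.321) -> (10.654,25.088) [heading=74, draw]
PD: pen down
BK 6: (10.654,25.088) -> (9,19.321) [heading=74, draw]
FD 10: (9,19.321) -> (11.756,28.933) [heading=74, draw]
RT 183: heading 74 -> 251
Final: pos=(11.756,28.933), heading=251, 6 segment(s) drawn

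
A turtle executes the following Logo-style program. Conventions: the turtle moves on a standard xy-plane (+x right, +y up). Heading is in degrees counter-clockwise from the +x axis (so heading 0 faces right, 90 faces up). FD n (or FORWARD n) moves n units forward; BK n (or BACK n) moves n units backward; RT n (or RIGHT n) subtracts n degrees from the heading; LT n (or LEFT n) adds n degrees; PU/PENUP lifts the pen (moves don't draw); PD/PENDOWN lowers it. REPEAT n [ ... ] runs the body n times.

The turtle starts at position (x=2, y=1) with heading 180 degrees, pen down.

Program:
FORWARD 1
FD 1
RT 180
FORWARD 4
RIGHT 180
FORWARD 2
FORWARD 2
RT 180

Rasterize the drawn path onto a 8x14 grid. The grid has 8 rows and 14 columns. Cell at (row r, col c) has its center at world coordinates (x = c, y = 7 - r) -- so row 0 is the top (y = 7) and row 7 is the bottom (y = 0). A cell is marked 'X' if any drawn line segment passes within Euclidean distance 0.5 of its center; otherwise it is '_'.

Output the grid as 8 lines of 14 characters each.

Segment 0: (2,1) -> (1,1)
Segment 1: (1,1) -> (0,1)
Segment 2: (0,1) -> (4,1)
Segment 3: (4,1) -> (2,1)
Segment 4: (2,1) -> (0,1)

Answer: ______________
______________
______________
______________
______________
______________
XXXXX_________
______________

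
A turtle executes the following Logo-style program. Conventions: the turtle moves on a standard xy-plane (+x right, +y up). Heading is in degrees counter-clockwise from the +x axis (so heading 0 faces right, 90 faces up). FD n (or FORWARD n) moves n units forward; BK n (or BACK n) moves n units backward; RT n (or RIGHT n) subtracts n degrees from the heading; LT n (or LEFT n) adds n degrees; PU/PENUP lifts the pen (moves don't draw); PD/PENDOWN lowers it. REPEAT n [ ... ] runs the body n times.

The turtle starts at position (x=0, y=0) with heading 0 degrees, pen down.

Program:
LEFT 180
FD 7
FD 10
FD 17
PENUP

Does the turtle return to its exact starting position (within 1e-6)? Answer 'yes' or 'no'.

Executing turtle program step by step:
Start: pos=(0,0), heading=0, pen down
LT 180: heading 0 -> 180
FD 7: (0,0) -> (-7,0) [heading=180, draw]
FD 10: (-7,0) -> (-17,0) [heading=180, draw]
FD 17: (-17,0) -> (-34,0) [heading=180, draw]
PU: pen up
Final: pos=(-34,0), heading=180, 3 segment(s) drawn

Start position: (0, 0)
Final position: (-34, 0)
Distance = 34; >= 1e-6 -> NOT closed

Answer: no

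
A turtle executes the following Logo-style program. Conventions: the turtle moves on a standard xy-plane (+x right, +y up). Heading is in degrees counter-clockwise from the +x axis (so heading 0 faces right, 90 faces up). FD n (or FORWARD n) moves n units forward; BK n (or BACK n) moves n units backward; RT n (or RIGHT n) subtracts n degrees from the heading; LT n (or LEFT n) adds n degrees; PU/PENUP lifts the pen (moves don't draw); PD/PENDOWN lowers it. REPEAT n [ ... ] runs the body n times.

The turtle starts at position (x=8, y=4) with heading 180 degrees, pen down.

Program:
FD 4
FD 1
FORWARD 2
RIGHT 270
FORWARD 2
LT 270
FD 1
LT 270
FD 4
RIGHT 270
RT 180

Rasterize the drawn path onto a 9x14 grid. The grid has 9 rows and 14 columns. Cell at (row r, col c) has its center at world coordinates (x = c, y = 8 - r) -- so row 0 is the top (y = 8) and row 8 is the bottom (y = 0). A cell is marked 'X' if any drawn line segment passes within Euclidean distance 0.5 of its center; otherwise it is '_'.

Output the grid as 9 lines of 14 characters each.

Segment 0: (8,4) -> (4,4)
Segment 1: (4,4) -> (3,4)
Segment 2: (3,4) -> (1,4)
Segment 3: (1,4) -> (1,2)
Segment 4: (1,2) -> (0,2)
Segment 5: (0,2) -> (0,6)

Answer: ______________
______________
X_____________
X_____________
XXXXXXXXX_____
XX____________
XX____________
______________
______________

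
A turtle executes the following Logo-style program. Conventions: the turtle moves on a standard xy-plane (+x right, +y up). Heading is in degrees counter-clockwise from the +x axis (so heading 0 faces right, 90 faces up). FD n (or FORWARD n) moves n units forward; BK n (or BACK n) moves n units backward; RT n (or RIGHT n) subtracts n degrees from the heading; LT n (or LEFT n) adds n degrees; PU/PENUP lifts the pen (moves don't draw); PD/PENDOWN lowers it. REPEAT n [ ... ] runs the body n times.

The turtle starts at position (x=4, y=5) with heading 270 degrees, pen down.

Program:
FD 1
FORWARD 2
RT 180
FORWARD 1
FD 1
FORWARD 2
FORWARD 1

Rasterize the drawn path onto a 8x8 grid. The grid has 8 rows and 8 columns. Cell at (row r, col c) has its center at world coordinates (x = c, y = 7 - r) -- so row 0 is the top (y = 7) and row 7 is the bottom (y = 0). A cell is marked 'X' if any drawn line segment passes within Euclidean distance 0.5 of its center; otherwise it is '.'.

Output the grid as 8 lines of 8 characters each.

Segment 0: (4,5) -> (4,4)
Segment 1: (4,4) -> (4,2)
Segment 2: (4,2) -> (4,3)
Segment 3: (4,3) -> (4,4)
Segment 4: (4,4) -> (4,6)
Segment 5: (4,6) -> (4,7)

Answer: ....X...
....X...
....X...
....X...
....X...
....X...
........
........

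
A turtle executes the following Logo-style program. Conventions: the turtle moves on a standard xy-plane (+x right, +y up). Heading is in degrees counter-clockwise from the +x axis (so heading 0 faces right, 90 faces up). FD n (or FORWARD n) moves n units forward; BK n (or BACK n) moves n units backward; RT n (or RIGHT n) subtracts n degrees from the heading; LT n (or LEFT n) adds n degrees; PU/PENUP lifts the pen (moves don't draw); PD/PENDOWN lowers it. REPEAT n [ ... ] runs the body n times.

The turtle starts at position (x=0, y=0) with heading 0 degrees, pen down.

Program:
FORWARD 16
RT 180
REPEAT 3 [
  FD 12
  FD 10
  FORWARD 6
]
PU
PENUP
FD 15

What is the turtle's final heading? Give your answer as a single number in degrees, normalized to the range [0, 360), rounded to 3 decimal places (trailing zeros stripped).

Answer: 180

Derivation:
Executing turtle program step by step:
Start: pos=(0,0), heading=0, pen down
FD 16: (0,0) -> (16,0) [heading=0, draw]
RT 180: heading 0 -> 180
REPEAT 3 [
  -- iteration 1/3 --
  FD 12: (16,0) -> (4,0) [heading=180, draw]
  FD 10: (4,0) -> (-6,0) [heading=180, draw]
  FD 6: (-6,0) -> (-12,0) [heading=180, draw]
  -- iteration 2/3 --
  FD 12: (-12,0) -> (-24,0) [heading=180, draw]
  FD 10: (-24,0) -> (-34,0) [heading=180, draw]
  FD 6: (-34,0) -> (-40,0) [heading=180, draw]
  -- iteration 3/3 --
  FD 12: (-40,0) -> (-52,0) [heading=180, draw]
  FD 10: (-52,0) -> (-62,0) [heading=180, draw]
  FD 6: (-62,0) -> (-68,0) [heading=180, draw]
]
PU: pen up
PU: pen up
FD 15: (-68,0) -> (-83,0) [heading=180, move]
Final: pos=(-83,0), heading=180, 10 segment(s) drawn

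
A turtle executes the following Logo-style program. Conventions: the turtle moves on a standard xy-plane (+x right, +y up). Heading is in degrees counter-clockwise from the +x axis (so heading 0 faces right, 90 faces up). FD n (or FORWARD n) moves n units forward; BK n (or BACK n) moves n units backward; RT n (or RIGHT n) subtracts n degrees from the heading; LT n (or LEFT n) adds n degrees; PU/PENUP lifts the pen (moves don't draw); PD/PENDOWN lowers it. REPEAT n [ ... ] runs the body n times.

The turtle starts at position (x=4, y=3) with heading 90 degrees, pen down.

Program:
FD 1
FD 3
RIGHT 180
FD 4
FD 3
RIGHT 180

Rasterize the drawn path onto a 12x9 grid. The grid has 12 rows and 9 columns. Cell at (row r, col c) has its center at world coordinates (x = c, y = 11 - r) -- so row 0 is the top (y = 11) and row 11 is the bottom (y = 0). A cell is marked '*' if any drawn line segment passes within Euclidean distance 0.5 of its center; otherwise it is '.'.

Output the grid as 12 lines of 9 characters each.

Segment 0: (4,3) -> (4,4)
Segment 1: (4,4) -> (4,7)
Segment 2: (4,7) -> (4,3)
Segment 3: (4,3) -> (4,0)

Answer: .........
.........
.........
.........
....*....
....*....
....*....
....*....
....*....
....*....
....*....
....*....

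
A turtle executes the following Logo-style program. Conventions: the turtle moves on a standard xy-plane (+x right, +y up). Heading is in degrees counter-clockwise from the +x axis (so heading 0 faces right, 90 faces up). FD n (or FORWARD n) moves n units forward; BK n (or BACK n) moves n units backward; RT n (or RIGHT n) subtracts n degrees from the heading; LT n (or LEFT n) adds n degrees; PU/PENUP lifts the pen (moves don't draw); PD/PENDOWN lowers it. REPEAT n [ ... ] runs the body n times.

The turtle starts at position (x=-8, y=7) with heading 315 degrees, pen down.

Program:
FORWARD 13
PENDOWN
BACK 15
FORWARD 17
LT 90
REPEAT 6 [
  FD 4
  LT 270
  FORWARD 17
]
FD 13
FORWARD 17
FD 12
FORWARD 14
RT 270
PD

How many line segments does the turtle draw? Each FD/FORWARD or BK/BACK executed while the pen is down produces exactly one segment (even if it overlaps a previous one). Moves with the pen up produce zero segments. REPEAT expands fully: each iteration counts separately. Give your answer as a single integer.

Answer: 19

Derivation:
Executing turtle program step by step:
Start: pos=(-8,7), heading=315, pen down
FD 13: (-8,7) -> (1.192,-2.192) [heading=315, draw]
PD: pen down
BK 15: (1.192,-2.192) -> (-9.414,8.414) [heading=315, draw]
FD 17: (-9.414,8.414) -> (2.607,-3.607) [heading=315, draw]
LT 90: heading 315 -> 45
REPEAT 6 [
  -- iteration 1/6 --
  FD 4: (2.607,-3.607) -> (5.435,-0.778) [heading=45, draw]
  LT 270: heading 45 -> 315
  FD 17: (5.435,-0.778) -> (17.456,-12.799) [heading=315, draw]
  -- iteration 2/6 --
  FD 4: (17.456,-12.799) -> (20.284,-15.627) [heading=315, draw]
  LT 270: heading 315 -> 225
  FD 17: (20.284,-15.627) -> (8.263,-27.648) [heading=225, draw]
  -- iteration 3/6 --
  FD 4: (8.263,-27.648) -> (5.435,-30.477) [heading=225, draw]
  LT 270: heading 225 -> 135
  FD 17: (5.435,-30.477) -> (-6.586,-18.456) [heading=135, draw]
  -- iteration 4/6 --
  FD 4: (-6.586,-18.456) -> (-9.414,-15.627) [heading=135, draw]
  LT 270: heading 135 -> 45
  FD 17: (-9.414,-15.627) -> (2.607,-3.607) [heading=45, draw]
  -- iteration 5/6 --
  FD 4: (2.607,-3.607) -> (5.435,-0.778) [heading=45, draw]
  LT 270: heading 45 -> 315
  FD 17: (5.435,-0.778) -> (17.456,-12.799) [heading=315, draw]
  -- iteration 6/6 --
  FD 4: (17.456,-12.799) -> (20.284,-15.627) [heading=315, draw]
  LT 270: heading 315 -> 225
  FD 17: (20.284,-15.627) -> (8.263,-27.648) [heading=225, draw]
]
FD 13: (8.263,-27.648) -> (-0.929,-36.841) [heading=225, draw]
FD 17: (-0.929,-36.841) -> (-12.95,-48.861) [heading=225, draw]
FD 12: (-12.95,-48.861) -> (-21.435,-57.347) [heading=225, draw]
FD 14: (-21.435,-57.347) -> (-31.335,-67.246) [heading=225, draw]
RT 270: heading 225 -> 315
PD: pen down
Final: pos=(-31.335,-67.246), heading=315, 19 segment(s) drawn
Segments drawn: 19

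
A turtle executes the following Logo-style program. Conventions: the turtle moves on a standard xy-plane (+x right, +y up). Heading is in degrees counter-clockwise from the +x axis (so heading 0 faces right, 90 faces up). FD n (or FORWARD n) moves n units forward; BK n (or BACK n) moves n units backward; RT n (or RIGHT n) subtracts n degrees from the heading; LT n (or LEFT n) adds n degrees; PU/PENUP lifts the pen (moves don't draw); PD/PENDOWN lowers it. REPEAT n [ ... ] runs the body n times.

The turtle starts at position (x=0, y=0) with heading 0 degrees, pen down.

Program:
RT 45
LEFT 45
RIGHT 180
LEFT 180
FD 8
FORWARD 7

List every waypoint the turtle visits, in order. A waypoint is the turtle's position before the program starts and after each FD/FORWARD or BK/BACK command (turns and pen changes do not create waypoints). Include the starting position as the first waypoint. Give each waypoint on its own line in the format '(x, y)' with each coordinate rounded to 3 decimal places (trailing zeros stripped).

Answer: (0, 0)
(8, 0)
(15, 0)

Derivation:
Executing turtle program step by step:
Start: pos=(0,0), heading=0, pen down
RT 45: heading 0 -> 315
LT 45: heading 315 -> 0
RT 180: heading 0 -> 180
LT 180: heading 180 -> 0
FD 8: (0,0) -> (8,0) [heading=0, draw]
FD 7: (8,0) -> (15,0) [heading=0, draw]
Final: pos=(15,0), heading=0, 2 segment(s) drawn
Waypoints (3 total):
(0, 0)
(8, 0)
(15, 0)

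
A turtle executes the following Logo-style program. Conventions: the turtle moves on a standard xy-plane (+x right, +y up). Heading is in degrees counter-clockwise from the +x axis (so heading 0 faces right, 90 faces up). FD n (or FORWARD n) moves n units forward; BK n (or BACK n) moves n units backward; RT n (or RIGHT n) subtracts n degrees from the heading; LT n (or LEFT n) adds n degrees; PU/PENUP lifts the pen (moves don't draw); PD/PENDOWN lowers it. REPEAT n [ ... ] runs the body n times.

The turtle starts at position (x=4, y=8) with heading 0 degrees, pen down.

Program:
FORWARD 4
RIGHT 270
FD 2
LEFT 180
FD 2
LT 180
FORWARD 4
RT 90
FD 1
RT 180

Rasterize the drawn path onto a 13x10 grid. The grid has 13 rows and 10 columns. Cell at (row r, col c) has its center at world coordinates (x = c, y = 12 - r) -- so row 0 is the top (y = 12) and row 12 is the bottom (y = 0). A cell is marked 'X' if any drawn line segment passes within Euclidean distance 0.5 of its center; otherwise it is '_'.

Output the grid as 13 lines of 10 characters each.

Answer: ________XX
________X_
________X_
________X_
____XXXXX_
__________
__________
__________
__________
__________
__________
__________
__________

Derivation:
Segment 0: (4,8) -> (8,8)
Segment 1: (8,8) -> (8,10)
Segment 2: (8,10) -> (8,8)
Segment 3: (8,8) -> (8,12)
Segment 4: (8,12) -> (9,12)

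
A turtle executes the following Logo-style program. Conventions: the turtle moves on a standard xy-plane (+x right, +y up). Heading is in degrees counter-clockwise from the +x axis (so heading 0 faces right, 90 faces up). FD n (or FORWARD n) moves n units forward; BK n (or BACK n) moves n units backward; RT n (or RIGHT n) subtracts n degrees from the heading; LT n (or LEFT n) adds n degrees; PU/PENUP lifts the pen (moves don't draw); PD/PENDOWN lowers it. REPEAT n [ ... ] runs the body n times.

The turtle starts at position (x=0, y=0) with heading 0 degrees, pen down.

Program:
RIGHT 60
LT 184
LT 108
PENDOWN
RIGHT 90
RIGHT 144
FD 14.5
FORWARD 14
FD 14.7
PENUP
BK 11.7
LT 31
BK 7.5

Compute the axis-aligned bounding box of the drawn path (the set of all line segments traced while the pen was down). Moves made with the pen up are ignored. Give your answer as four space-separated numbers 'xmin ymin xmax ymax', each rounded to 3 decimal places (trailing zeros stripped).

Answer: 0 -1.508 43.174 0

Derivation:
Executing turtle program step by step:
Start: pos=(0,0), heading=0, pen down
RT 60: heading 0 -> 300
LT 184: heading 300 -> 124
LT 108: heading 124 -> 232
PD: pen down
RT 90: heading 232 -> 142
RT 144: heading 142 -> 358
FD 14.5: (0,0) -> (14.491,-0.506) [heading=358, draw]
FD 14: (14.491,-0.506) -> (28.483,-0.995) [heading=358, draw]
FD 14.7: (28.483,-0.995) -> (43.174,-1.508) [heading=358, draw]
PU: pen up
BK 11.7: (43.174,-1.508) -> (31.481,-1.099) [heading=358, move]
LT 31: heading 358 -> 29
BK 7.5: (31.481,-1.099) -> (24.921,-4.735) [heading=29, move]
Final: pos=(24.921,-4.735), heading=29, 3 segment(s) drawn

Segment endpoints: x in {0, 14.491, 28.483, 43.174}, y in {-1.508, -0.995, -0.506, 0}
xmin=0, ymin=-1.508, xmax=43.174, ymax=0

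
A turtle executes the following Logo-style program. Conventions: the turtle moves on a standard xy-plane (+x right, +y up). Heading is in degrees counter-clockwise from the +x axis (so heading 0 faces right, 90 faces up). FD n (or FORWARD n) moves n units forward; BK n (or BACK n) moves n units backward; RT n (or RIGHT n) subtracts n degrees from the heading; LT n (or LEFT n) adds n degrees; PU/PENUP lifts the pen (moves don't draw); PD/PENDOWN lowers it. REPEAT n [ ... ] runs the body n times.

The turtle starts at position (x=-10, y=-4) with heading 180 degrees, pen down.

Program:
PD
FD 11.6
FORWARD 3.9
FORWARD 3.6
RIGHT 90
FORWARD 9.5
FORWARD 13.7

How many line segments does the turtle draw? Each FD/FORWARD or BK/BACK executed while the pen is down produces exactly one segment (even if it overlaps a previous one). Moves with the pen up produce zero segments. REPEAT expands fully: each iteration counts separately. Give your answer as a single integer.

Answer: 5

Derivation:
Executing turtle program step by step:
Start: pos=(-10,-4), heading=180, pen down
PD: pen down
FD 11.6: (-10,-4) -> (-21.6,-4) [heading=180, draw]
FD 3.9: (-21.6,-4) -> (-25.5,-4) [heading=180, draw]
FD 3.6: (-25.5,-4) -> (-29.1,-4) [heading=180, draw]
RT 90: heading 180 -> 90
FD 9.5: (-29.1,-4) -> (-29.1,5.5) [heading=90, draw]
FD 13.7: (-29.1,5.5) -> (-29.1,19.2) [heading=90, draw]
Final: pos=(-29.1,19.2), heading=90, 5 segment(s) drawn
Segments drawn: 5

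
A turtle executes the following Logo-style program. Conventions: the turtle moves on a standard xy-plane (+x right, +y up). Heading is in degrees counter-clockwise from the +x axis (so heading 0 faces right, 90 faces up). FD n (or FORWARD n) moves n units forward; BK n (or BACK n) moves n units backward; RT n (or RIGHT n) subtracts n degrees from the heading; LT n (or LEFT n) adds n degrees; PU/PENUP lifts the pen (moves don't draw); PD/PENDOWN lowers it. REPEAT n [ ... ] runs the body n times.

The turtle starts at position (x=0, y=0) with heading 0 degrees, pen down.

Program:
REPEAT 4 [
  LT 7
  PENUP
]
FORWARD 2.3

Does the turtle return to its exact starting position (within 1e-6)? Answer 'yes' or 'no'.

Executing turtle program step by step:
Start: pos=(0,0), heading=0, pen down
REPEAT 4 [
  -- iteration 1/4 --
  LT 7: heading 0 -> 7
  PU: pen up
  -- iteration 2/4 --
  LT 7: heading 7 -> 14
  PU: pen up
  -- iteration 3/4 --
  LT 7: heading 14 -> 21
  PU: pen up
  -- iteration 4/4 --
  LT 7: heading 21 -> 28
  PU: pen up
]
FD 2.3: (0,0) -> (2.031,1.08) [heading=28, move]
Final: pos=(2.031,1.08), heading=28, 0 segment(s) drawn

Start position: (0, 0)
Final position: (2.031, 1.08)
Distance = 2.3; >= 1e-6 -> NOT closed

Answer: no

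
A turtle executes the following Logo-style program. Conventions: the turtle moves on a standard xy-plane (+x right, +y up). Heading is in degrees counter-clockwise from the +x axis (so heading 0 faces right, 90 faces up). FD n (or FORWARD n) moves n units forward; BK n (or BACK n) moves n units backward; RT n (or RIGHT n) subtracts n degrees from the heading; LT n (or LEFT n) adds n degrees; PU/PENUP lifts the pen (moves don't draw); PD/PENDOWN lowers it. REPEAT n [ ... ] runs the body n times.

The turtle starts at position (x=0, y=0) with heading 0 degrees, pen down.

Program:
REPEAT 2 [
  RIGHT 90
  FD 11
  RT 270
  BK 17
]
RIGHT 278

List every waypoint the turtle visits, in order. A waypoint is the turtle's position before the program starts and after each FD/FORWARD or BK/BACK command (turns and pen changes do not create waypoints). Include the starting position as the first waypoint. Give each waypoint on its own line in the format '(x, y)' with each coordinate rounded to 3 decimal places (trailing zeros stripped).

Answer: (0, 0)
(0, -11)
(-17, -11)
(-17, -22)
(-34, -22)

Derivation:
Executing turtle program step by step:
Start: pos=(0,0), heading=0, pen down
REPEAT 2 [
  -- iteration 1/2 --
  RT 90: heading 0 -> 270
  FD 11: (0,0) -> (0,-11) [heading=270, draw]
  RT 270: heading 270 -> 0
  BK 17: (0,-11) -> (-17,-11) [heading=0, draw]
  -- iteration 2/2 --
  RT 90: heading 0 -> 270
  FD 11: (-17,-11) -> (-17,-22) [heading=270, draw]
  RT 270: heading 270 -> 0
  BK 17: (-17,-22) -> (-34,-22) [heading=0, draw]
]
RT 278: heading 0 -> 82
Final: pos=(-34,-22), heading=82, 4 segment(s) drawn
Waypoints (5 total):
(0, 0)
(0, -11)
(-17, -11)
(-17, -22)
(-34, -22)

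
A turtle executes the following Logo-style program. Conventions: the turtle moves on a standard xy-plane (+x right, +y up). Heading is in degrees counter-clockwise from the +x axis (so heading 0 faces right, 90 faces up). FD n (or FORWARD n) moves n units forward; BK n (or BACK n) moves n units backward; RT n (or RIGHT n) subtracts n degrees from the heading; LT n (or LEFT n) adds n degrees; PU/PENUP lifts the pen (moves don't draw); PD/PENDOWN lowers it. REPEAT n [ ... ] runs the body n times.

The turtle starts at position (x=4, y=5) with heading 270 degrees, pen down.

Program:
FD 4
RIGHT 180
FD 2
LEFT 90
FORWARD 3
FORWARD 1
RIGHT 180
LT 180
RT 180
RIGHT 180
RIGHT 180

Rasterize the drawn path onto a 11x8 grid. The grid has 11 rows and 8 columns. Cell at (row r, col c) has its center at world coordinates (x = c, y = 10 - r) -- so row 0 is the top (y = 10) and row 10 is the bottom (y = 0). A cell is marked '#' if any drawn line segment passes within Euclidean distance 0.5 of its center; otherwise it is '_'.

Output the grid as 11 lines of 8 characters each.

Answer: ________
________
________
________
________
____#___
____#___
#####___
____#___
____#___
________

Derivation:
Segment 0: (4,5) -> (4,1)
Segment 1: (4,1) -> (4,3)
Segment 2: (4,3) -> (1,3)
Segment 3: (1,3) -> (-0,3)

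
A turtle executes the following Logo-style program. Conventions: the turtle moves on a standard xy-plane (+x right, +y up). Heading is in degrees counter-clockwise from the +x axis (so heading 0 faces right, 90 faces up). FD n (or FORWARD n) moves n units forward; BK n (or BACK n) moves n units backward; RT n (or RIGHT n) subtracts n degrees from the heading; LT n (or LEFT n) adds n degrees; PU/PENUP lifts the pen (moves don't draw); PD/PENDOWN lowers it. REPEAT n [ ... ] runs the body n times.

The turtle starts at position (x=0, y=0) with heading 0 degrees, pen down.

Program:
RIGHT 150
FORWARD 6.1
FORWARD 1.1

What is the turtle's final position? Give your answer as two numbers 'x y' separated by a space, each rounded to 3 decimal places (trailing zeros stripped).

Executing turtle program step by step:
Start: pos=(0,0), heading=0, pen down
RT 150: heading 0 -> 210
FD 6.1: (0,0) -> (-5.283,-3.05) [heading=210, draw]
FD 1.1: (-5.283,-3.05) -> (-6.235,-3.6) [heading=210, draw]
Final: pos=(-6.235,-3.6), heading=210, 2 segment(s) drawn

Answer: -6.235 -3.6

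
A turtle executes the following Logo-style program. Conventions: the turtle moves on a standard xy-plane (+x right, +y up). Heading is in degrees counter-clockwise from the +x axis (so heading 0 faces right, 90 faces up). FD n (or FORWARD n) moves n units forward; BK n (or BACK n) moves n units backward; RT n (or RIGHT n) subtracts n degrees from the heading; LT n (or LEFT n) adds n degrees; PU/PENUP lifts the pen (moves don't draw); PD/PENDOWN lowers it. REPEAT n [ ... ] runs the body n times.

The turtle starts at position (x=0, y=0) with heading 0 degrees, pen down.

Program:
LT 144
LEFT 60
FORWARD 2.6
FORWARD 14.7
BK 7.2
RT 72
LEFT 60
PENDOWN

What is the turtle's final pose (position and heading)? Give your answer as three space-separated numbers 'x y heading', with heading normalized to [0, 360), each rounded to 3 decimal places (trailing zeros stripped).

Answer: -9.227 -4.108 192

Derivation:
Executing turtle program step by step:
Start: pos=(0,0), heading=0, pen down
LT 144: heading 0 -> 144
LT 60: heading 144 -> 204
FD 2.6: (0,0) -> (-2.375,-1.058) [heading=204, draw]
FD 14.7: (-2.375,-1.058) -> (-15.804,-7.037) [heading=204, draw]
BK 7.2: (-15.804,-7.037) -> (-9.227,-4.108) [heading=204, draw]
RT 72: heading 204 -> 132
LT 60: heading 132 -> 192
PD: pen down
Final: pos=(-9.227,-4.108), heading=192, 3 segment(s) drawn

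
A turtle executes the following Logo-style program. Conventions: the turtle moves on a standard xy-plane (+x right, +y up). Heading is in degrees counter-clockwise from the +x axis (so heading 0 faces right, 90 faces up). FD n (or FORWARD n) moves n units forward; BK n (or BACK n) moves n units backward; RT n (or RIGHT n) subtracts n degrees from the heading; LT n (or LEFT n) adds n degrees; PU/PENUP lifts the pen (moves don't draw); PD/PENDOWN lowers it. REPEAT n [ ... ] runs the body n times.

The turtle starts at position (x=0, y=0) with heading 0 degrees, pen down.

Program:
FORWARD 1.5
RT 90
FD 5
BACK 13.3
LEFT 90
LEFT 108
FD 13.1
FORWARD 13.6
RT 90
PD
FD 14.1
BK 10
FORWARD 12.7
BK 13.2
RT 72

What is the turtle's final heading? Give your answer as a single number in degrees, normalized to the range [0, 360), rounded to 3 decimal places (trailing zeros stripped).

Executing turtle program step by step:
Start: pos=(0,0), heading=0, pen down
FD 1.5: (0,0) -> (1.5,0) [heading=0, draw]
RT 90: heading 0 -> 270
FD 5: (1.5,0) -> (1.5,-5) [heading=270, draw]
BK 13.3: (1.5,-5) -> (1.5,8.3) [heading=270, draw]
LT 90: heading 270 -> 0
LT 108: heading 0 -> 108
FD 13.1: (1.5,8.3) -> (-2.548,20.759) [heading=108, draw]
FD 13.6: (-2.548,20.759) -> (-6.751,33.693) [heading=108, draw]
RT 90: heading 108 -> 18
PD: pen down
FD 14.1: (-6.751,33.693) -> (6.659,38.05) [heading=18, draw]
BK 10: (6.659,38.05) -> (-2.851,34.96) [heading=18, draw]
FD 12.7: (-2.851,34.96) -> (9.227,38.885) [heading=18, draw]
BK 13.2: (9.227,38.885) -> (-3.327,34.806) [heading=18, draw]
RT 72: heading 18 -> 306
Final: pos=(-3.327,34.806), heading=306, 9 segment(s) drawn

Answer: 306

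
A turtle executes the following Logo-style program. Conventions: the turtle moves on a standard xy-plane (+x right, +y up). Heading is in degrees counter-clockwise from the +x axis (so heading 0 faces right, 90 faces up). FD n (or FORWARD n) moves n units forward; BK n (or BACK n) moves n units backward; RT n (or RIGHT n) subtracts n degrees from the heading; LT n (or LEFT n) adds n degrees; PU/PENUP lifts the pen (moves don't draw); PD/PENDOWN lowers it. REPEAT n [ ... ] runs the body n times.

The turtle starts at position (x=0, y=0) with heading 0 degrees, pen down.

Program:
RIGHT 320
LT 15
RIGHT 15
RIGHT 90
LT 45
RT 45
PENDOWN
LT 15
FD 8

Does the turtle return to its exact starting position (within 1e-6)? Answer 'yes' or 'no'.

Answer: no

Derivation:
Executing turtle program step by step:
Start: pos=(0,0), heading=0, pen down
RT 320: heading 0 -> 40
LT 15: heading 40 -> 55
RT 15: heading 55 -> 40
RT 90: heading 40 -> 310
LT 45: heading 310 -> 355
RT 45: heading 355 -> 310
PD: pen down
LT 15: heading 310 -> 325
FD 8: (0,0) -> (6.553,-4.589) [heading=325, draw]
Final: pos=(6.553,-4.589), heading=325, 1 segment(s) drawn

Start position: (0, 0)
Final position: (6.553, -4.589)
Distance = 8; >= 1e-6 -> NOT closed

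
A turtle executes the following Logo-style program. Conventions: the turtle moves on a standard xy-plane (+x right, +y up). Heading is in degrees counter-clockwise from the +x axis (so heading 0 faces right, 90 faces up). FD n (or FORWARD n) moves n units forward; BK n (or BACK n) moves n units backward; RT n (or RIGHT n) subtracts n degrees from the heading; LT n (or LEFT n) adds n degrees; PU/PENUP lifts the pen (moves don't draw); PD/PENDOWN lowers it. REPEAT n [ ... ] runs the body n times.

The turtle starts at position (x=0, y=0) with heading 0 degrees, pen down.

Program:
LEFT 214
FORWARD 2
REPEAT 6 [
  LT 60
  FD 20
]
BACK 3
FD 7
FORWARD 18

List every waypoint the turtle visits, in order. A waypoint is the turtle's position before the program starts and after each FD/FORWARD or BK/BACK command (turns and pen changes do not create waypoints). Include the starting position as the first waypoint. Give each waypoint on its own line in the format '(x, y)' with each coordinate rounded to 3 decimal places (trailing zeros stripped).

Executing turtle program step by step:
Start: pos=(0,0), heading=0, pen down
LT 214: heading 0 -> 214
FD 2: (0,0) -> (-1.658,-1.118) [heading=214, draw]
REPEAT 6 [
  -- iteration 1/6 --
  LT 60: heading 214 -> 274
  FD 20: (-1.658,-1.118) -> (-0.263,-21.07) [heading=274, draw]
  -- iteration 2/6 --
  LT 60: heading 274 -> 334
  FD 20: (-0.263,-21.07) -> (17.713,-29.837) [heading=334, draw]
  -- iteration 3/6 --
  LT 60: heading 334 -> 34
  FD 20: (17.713,-29.837) -> (34.294,-18.653) [heading=34, draw]
  -- iteration 4/6 --
  LT 60: heading 34 -> 94
  FD 20: (34.294,-18.653) -> (32.899,1.298) [heading=94, draw]
  -- iteration 5/6 --
  LT 60: heading 94 -> 154
  FD 20: (32.899,1.298) -> (14.923,10.065) [heading=154, draw]
  -- iteration 6/6 --
  LT 60: heading 154 -> 214
  FD 20: (14.923,10.065) -> (-1.658,-1.118) [heading=214, draw]
]
BK 3: (-1.658,-1.118) -> (0.829,0.559) [heading=214, draw]
FD 7: (0.829,0.559) -> (-4.974,-3.355) [heading=214, draw]
FD 18: (-4.974,-3.355) -> (-19.897,-13.421) [heading=214, draw]
Final: pos=(-19.897,-13.421), heading=214, 10 segment(s) drawn
Waypoints (11 total):
(0, 0)
(-1.658, -1.118)
(-0.263, -21.07)
(17.713, -29.837)
(34.294, -18.653)
(32.899, 1.298)
(14.923, 10.065)
(-1.658, -1.118)
(0.829, 0.559)
(-4.974, -3.355)
(-19.897, -13.421)

Answer: (0, 0)
(-1.658, -1.118)
(-0.263, -21.07)
(17.713, -29.837)
(34.294, -18.653)
(32.899, 1.298)
(14.923, 10.065)
(-1.658, -1.118)
(0.829, 0.559)
(-4.974, -3.355)
(-19.897, -13.421)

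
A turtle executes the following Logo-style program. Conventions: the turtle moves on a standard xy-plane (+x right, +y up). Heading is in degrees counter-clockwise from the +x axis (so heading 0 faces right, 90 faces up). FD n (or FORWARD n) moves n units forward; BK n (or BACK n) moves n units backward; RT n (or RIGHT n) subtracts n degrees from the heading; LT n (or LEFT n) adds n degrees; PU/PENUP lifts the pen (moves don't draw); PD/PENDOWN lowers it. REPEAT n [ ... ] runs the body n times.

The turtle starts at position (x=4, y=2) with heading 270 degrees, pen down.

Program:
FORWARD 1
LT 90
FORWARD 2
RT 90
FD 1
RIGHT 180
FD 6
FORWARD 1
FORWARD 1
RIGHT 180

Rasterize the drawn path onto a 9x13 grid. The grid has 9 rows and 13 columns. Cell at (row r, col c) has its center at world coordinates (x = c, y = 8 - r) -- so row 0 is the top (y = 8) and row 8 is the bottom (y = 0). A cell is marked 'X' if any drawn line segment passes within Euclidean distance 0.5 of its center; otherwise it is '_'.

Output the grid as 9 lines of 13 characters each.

Answer: ______X______
______X______
______X______
______X______
______X______
______X______
____X_X______
____XXX______
______X______

Derivation:
Segment 0: (4,2) -> (4,1)
Segment 1: (4,1) -> (6,1)
Segment 2: (6,1) -> (6,-0)
Segment 3: (6,-0) -> (6,6)
Segment 4: (6,6) -> (6,7)
Segment 5: (6,7) -> (6,8)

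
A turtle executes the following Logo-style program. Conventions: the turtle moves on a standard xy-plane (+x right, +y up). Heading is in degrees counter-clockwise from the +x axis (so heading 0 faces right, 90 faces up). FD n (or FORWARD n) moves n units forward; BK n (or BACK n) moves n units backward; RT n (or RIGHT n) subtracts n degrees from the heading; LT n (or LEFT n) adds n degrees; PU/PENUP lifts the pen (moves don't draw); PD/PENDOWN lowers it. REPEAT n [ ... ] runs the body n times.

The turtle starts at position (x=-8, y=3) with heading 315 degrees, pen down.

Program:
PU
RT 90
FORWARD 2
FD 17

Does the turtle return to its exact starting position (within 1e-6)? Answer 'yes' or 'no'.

Executing turtle program step by step:
Start: pos=(-8,3), heading=315, pen down
PU: pen up
RT 90: heading 315 -> 225
FD 2: (-8,3) -> (-9.414,1.586) [heading=225, move]
FD 17: (-9.414,1.586) -> (-21.435,-10.435) [heading=225, move]
Final: pos=(-21.435,-10.435), heading=225, 0 segment(s) drawn

Start position: (-8, 3)
Final position: (-21.435, -10.435)
Distance = 19; >= 1e-6 -> NOT closed

Answer: no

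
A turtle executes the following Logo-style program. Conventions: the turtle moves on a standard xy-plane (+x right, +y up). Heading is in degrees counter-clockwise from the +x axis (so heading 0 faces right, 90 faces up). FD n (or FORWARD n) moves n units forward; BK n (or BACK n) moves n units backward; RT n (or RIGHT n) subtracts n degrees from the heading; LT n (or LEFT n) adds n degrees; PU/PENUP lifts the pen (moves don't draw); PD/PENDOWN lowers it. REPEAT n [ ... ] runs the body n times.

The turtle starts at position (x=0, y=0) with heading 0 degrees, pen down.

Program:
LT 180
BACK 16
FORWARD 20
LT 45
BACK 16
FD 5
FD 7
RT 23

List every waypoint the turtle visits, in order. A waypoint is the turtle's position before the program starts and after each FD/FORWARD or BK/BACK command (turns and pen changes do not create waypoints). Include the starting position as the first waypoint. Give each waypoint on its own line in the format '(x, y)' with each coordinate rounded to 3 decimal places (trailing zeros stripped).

Answer: (0, 0)
(16, 0)
(-4, 0)
(7.314, 11.314)
(3.778, 7.778)
(-1.172, 2.828)

Derivation:
Executing turtle program step by step:
Start: pos=(0,0), heading=0, pen down
LT 180: heading 0 -> 180
BK 16: (0,0) -> (16,0) [heading=180, draw]
FD 20: (16,0) -> (-4,0) [heading=180, draw]
LT 45: heading 180 -> 225
BK 16: (-4,0) -> (7.314,11.314) [heading=225, draw]
FD 5: (7.314,11.314) -> (3.778,7.778) [heading=225, draw]
FD 7: (3.778,7.778) -> (-1.172,2.828) [heading=225, draw]
RT 23: heading 225 -> 202
Final: pos=(-1.172,2.828), heading=202, 5 segment(s) drawn
Waypoints (6 total):
(0, 0)
(16, 0)
(-4, 0)
(7.314, 11.314)
(3.778, 7.778)
(-1.172, 2.828)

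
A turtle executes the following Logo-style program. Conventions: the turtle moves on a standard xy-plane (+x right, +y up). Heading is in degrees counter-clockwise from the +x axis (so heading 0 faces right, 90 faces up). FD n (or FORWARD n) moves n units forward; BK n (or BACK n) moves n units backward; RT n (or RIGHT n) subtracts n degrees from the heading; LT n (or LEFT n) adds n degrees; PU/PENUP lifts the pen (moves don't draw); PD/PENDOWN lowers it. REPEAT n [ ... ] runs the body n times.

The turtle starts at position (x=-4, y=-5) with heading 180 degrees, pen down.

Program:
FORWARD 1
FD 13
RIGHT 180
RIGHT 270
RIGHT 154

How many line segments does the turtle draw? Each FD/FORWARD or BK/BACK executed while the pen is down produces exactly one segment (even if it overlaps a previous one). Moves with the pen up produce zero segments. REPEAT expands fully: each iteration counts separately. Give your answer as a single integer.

Answer: 2

Derivation:
Executing turtle program step by step:
Start: pos=(-4,-5), heading=180, pen down
FD 1: (-4,-5) -> (-5,-5) [heading=180, draw]
FD 13: (-5,-5) -> (-18,-5) [heading=180, draw]
RT 180: heading 180 -> 0
RT 270: heading 0 -> 90
RT 154: heading 90 -> 296
Final: pos=(-18,-5), heading=296, 2 segment(s) drawn
Segments drawn: 2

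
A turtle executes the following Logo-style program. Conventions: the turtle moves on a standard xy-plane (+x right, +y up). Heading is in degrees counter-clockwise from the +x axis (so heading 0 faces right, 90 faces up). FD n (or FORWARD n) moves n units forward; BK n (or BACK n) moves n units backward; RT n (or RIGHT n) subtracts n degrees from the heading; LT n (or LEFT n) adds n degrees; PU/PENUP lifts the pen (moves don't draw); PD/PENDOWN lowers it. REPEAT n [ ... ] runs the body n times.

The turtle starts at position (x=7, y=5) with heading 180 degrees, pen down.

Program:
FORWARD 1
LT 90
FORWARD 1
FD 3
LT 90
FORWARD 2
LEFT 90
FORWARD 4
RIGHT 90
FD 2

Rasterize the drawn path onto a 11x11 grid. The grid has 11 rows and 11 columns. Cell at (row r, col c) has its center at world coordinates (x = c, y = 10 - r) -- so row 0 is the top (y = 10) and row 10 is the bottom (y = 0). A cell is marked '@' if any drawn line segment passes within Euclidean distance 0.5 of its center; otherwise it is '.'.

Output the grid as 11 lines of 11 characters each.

Answer: ...........
...........
...........
...........
...........
......@@@@@
......@.@..
......@.@..
......@.@..
......@@@..
...........

Derivation:
Segment 0: (7,5) -> (6,5)
Segment 1: (6,5) -> (6,4)
Segment 2: (6,4) -> (6,1)
Segment 3: (6,1) -> (8,1)
Segment 4: (8,1) -> (8,5)
Segment 5: (8,5) -> (10,5)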